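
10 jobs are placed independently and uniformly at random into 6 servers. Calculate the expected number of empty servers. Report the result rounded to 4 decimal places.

Let Xⱼ=1 if server j is empty. P(Xⱼ=1) = ((6-1)/6)^10 = 9765625/60466176.
By linearity, E[#empty] = 6·9765625/60466176 = 9765625/10077696.
≈ 0.9690

0.9690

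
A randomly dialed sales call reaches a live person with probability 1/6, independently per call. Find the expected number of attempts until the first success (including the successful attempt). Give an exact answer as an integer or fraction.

6

For a geometric distribution, E[trials] = 1/p = 1/(1/6) = 6.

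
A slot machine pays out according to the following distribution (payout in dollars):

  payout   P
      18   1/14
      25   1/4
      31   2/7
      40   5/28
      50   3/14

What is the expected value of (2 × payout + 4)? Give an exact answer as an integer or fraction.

E[2x+4] = (1/14)·40 + (1/4)·54 + (2/7)·66 + (5/28)·84 + (3/14)·104
     = 145/2

145/2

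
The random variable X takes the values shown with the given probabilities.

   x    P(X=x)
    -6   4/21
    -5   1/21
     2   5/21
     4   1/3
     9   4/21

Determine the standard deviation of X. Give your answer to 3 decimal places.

5.017

E[X] = 15/7, E[X²] = 625/21
Var(X) = E[X²] − (E[X])² = 625/21 − 225/49 = 3700/147
SD(X) = √(3700/147) ≈ 5.017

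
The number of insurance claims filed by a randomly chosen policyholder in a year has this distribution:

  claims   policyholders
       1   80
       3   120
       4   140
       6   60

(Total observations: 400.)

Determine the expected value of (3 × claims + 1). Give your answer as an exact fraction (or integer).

56/5

Total = 400, so P(claims=1) = 80/400, etc.
E[3x+1] = (1/5)·4 + (3/10)·10 + (7/20)·13 + (3/20)·19
     = 56/5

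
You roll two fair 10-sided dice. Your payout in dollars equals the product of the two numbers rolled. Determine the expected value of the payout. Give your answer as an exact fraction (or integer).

121/4 dollars

Distribution of the product of the two numbers rolled: 1 w.p. 1/100, 2 w.p. 1/50, 3 w.p. 1/50, 4 w.p. 3/100, 5 w.p. 1/50, 6 w.p. 1/25, …
E[payout] = (1/100)·1 + (1/50)·2 + (1/50)·3 + (3/100)·4 + (1/50)·5 + (1/25)·6 + (1/50)·7 + (1/25)·8 + (3/100)·9 + (1/25)·10 + (1/25)·12 + (1/50)·14 + (1/50)·15 + (3/100)·16 + (1/25)·18 + (1/25)·20 + (1/50)·21 + (1/25)·24 + (1/100)·25 + (1/50)·27 + (1/50)·28 + (1/25)·30 + (1/50)·32 + (1/50)·35 + (3/100)·36 + (1/25)·40 + (1/50)·42 + (1/50)·45 + (1/50)·48 + (1/100)·49 + (1/50)·50 + (1/50)·54 + (1/50)·56 + (1/50)·60 + (1/50)·63 + (1/100)·64 + (1/50)·70 + (1/50)·72 + (1/50)·80 + (1/100)·81 + (1/50)·90 + (1/100)·100 = 121/4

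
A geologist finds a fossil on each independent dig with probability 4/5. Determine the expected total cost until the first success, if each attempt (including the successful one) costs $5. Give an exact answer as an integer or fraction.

E[#attempts] = 1/p = 5/4; E[cost] = 5·5/4 = 25/4.

25/4 dollars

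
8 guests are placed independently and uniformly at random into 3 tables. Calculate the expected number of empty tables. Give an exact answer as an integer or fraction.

256/2187

Let Xⱼ=1 if table j is empty. P(Xⱼ=1) = ((3-1)/3)^8 = 256/6561.
By linearity, E[#empty] = 3·256/6561 = 256/2187.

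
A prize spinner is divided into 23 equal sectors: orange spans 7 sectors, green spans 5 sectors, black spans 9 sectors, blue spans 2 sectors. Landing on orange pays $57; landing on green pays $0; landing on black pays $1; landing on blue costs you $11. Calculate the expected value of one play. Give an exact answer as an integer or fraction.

386/23 dollars

E[payout] = (7/23)·57 + (5/23)·0 + (9/23)·1 + (2/23)·(-11) = 386/23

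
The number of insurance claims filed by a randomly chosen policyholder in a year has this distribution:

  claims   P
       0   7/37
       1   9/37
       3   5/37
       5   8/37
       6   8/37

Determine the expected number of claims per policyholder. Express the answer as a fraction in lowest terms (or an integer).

E[X] = (7/37)·0 + (9/37)·1 + (5/37)·3 + (8/37)·5 + (8/37)·6
     = 112/37

112/37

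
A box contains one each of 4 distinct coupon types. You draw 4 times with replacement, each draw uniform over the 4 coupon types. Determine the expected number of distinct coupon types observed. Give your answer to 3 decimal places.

2.734

Let Xⱼ=1 if type j appears at least once. P(Xⱼ=1) = 1 − ((4−1)/4)^4 = 175/256.
E[#distinct] = 4·175/256 = 175/64.
≈ 2.734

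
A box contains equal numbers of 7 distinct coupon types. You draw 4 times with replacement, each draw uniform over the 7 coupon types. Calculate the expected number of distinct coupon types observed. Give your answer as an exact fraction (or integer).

Let Xⱼ=1 if type j appears at least once. P(Xⱼ=1) = 1 − ((7−1)/7)^4 = 1105/2401.
E[#distinct] = 7·1105/2401 = 1105/343.

1105/343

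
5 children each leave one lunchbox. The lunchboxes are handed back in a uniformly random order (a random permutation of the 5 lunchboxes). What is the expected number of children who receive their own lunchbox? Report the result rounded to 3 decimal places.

Let Xᵢ = 1 if person i gets their own lunchbox. For each i, P(Xᵢ=1) = 1/5.
By linearity of expectation, E[X₁+…+X_5] = 5·(1/5) = 1.
≈ 1.000

1.000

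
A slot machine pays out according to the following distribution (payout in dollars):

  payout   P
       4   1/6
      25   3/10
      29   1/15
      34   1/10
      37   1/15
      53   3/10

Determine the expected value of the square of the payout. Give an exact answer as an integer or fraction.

6479/5

E[X²] = (1/6)·16 + (3/10)·625 + (1/15)·841 + (1/10)·1156 + (1/15)·1369 + (3/10)·2809
     = 6479/5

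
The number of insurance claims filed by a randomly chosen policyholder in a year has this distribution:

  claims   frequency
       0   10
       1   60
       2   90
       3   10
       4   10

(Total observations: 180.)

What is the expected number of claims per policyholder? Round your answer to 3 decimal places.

Total = 180, so P(claims=0) = 10/180, etc.
E[X] = (1/18)·0 + (1/3)·1 + (1/2)·2 + (1/18)·3 + (1/18)·4
     = 31/18 ≈ 1.722

1.722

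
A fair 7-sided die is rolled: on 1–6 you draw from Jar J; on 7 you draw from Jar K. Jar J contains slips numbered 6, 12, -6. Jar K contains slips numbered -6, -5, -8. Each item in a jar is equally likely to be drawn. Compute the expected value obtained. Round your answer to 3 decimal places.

2.524

E[X | Jar J] = (6 + 12 − 6)/3 = 4
E[X | Jar K] = (-6 − 5 − 8)/3 = -19/3
E[X] = (6/7)·4 + (1/7)·(-19/3) = 53/21 ≈ 2.524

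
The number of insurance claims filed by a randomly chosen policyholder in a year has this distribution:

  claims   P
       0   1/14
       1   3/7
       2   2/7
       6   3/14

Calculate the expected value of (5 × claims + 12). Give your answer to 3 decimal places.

23.429

E[5x+12] = (1/14)·12 + (3/7)·17 + (2/7)·22 + (3/14)·42
     = 164/7 ≈ 23.429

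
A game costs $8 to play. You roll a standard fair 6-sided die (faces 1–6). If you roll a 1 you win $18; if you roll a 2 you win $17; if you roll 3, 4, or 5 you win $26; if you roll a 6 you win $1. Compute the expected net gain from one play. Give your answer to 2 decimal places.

E[payout] = (1/6)·1 + (1/6)·17 + (1/6)·18 + (1/2)·26 = 19
Expected profit = 19 − 8 = 11 ≈ $11.00

$11.00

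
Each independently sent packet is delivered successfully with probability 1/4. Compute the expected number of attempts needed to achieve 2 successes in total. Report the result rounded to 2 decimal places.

8.00

By linearity (sum of 2 independent geometric waits), E[trials] = 2/p = 2/(1/4) = 8.
≈ 8.00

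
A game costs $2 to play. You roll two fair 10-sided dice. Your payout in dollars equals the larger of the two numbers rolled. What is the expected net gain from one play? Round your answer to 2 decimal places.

Distribution of the larger of the two numbers rolled: 1 w.p. 1/100, 2 w.p. 3/100, 3 w.p. 1/20, 4 w.p. 7/100, 5 w.p. 9/100, 6 w.p. 11/100, …
E[payout] = (1/100)·1 + (3/100)·2 + (1/20)·3 + (7/100)·4 + (9/100)·5 + (11/100)·6 + (13/100)·7 + (3/20)·8 + (17/100)·9 + (19/100)·10 = 143/20
Expected profit = 143/20 − 2 = 103/20 ≈ $5.15

$5.15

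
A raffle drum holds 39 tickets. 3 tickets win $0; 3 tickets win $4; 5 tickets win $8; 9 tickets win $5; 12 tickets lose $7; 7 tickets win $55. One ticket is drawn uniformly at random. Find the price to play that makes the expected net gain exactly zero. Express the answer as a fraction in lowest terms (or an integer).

398/39 dollars

E[payout] = (3/39)·0 + (3/39)·4 + (5/39)·8 + (9/39)·5 + (12/39)·(-7) + (7/39)·55 = 398/39
Fair fee = E[payout] = 398/39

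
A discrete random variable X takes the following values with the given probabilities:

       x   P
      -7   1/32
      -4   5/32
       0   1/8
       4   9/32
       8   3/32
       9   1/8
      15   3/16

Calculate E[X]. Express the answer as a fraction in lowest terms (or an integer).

E[X] = (1/32)·(-7) + (5/32)·(-4) + (1/8)·0 + (9/32)·4 + (3/32)·8 + (1/8)·9 + (3/16)·15
     = 159/32

159/32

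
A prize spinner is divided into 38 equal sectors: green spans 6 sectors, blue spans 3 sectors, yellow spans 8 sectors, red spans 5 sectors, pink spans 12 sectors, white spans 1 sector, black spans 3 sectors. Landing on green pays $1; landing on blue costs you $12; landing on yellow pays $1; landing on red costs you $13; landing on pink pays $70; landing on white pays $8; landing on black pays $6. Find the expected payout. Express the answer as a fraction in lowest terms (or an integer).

E[payout] = (6/38)·1 + (3/38)·(-12) + (8/38)·1 + (5/38)·(-13) + (12/38)·70 + (1/38)·8 + (3/38)·6 = 41/2

41/2 dollars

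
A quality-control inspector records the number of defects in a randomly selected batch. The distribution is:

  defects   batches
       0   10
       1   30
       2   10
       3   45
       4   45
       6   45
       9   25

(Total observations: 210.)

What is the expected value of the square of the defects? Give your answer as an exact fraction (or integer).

Total = 210, so P(defects=0) = 10/210, etc.
E[X²] = (1/21)·0 + (1/7)·1 + (1/21)·4 + (3/14)·9 + (3/14)·16 + (3/14)·36 + (5/42)·81
     = 484/21

484/21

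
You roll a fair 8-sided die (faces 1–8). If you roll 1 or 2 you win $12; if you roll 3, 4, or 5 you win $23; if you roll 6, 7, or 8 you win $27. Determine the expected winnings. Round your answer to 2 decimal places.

$21.75

E[payout] = (1/4)·12 + (3/8)·23 + (3/8)·27 = 87/4
≈ $21.75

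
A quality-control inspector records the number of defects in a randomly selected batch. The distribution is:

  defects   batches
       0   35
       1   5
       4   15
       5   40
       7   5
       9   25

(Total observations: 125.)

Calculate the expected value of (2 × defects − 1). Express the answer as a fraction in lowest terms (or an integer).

37/5

Total = 125, so P(defects=0) = 35/125, etc.
E[2x-1] = (7/25)·(-1) + (1/25)·1 + (3/25)·7 + (8/25)·9 + (1/25)·13 + (1/5)·17
     = 37/5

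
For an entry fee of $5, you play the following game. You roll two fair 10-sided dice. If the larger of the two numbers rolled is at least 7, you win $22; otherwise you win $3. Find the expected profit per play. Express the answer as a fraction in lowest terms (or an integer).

E[payout] = (9/25)·3 + (16/25)·22 = 379/25
Expected profit = 379/25 − 5 = 254/25

254/25 dollars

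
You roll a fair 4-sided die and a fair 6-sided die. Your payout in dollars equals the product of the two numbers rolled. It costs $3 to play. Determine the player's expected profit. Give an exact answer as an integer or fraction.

Distribution of the product of the two numbers rolled: 1 w.p. 1/24, 2 w.p. 1/12, 3 w.p. 1/12, 4 w.p. 1/8, 5 w.p. 1/24, 6 w.p. 1/8, …
E[payout] = (1/24)·1 + (1/12)·2 + (1/12)·3 + (1/8)·4 + (1/24)·5 + (1/8)·6 + (1/12)·8 + (1/24)·9 + (1/24)·10 + (1/8)·12 + (1/24)·15 + (1/24)·16 + (1/24)·18 + (1/24)·20 + (1/24)·24 = 35/4
Expected profit = 35/4 − 3 = 23/4

23/4 dollars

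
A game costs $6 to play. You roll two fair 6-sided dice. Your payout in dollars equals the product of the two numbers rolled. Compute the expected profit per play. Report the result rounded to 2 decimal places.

$6.25

Distribution of the product of the two numbers rolled: 1 w.p. 1/36, 2 w.p. 1/18, 3 w.p. 1/18, 4 w.p. 1/12, 5 w.p. 1/18, 6 w.p. 1/9, …
E[payout] = (1/36)·1 + (1/18)·2 + (1/18)·3 + (1/12)·4 + (1/18)·5 + (1/9)·6 + (1/18)·8 + (1/36)·9 + (1/18)·10 + (1/9)·12 + (1/18)·15 + (1/36)·16 + (1/18)·18 + (1/18)·20 + (1/18)·24 + (1/36)·25 + (1/18)·30 + (1/36)·36 = 49/4
Expected profit = 49/4 − 6 = 25/4 ≈ $6.25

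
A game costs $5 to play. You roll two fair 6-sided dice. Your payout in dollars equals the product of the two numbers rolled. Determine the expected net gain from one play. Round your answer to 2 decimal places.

Distribution of the product of the two numbers rolled: 1 w.p. 1/36, 2 w.p. 1/18, 3 w.p. 1/18, 4 w.p. 1/12, 5 w.p. 1/18, 6 w.p. 1/9, …
E[payout] = (1/36)·1 + (1/18)·2 + (1/18)·3 + (1/12)·4 + (1/18)·5 + (1/9)·6 + (1/18)·8 + (1/36)·9 + (1/18)·10 + (1/9)·12 + (1/18)·15 + (1/36)·16 + (1/18)·18 + (1/18)·20 + (1/18)·24 + (1/36)·25 + (1/18)·30 + (1/36)·36 = 49/4
Expected profit = 49/4 − 5 = 29/4 ≈ $7.25

$7.25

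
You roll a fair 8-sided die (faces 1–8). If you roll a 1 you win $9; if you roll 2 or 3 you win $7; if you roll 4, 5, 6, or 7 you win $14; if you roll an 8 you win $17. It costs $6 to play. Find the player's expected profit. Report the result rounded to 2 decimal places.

E[payout] = (1/4)·7 + (1/8)·9 + (1/2)·14 + (1/8)·17 = 12
Expected profit = 12 − 6 = 6 ≈ $6.00

$6.00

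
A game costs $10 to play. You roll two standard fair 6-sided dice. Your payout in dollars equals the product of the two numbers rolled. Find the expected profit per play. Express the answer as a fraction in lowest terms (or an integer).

9/4 dollars

Distribution of the product of the two numbers rolled: 1 w.p. 1/36, 2 w.p. 1/18, 3 w.p. 1/18, 4 w.p. 1/12, 5 w.p. 1/18, 6 w.p. 1/9, …
E[payout] = (1/36)·1 + (1/18)·2 + (1/18)·3 + (1/12)·4 + (1/18)·5 + (1/9)·6 + (1/18)·8 + (1/36)·9 + (1/18)·10 + (1/9)·12 + (1/18)·15 + (1/36)·16 + (1/18)·18 + (1/18)·20 + (1/18)·24 + (1/36)·25 + (1/18)·30 + (1/36)·36 = 49/4
Expected profit = 49/4 − 10 = 9/4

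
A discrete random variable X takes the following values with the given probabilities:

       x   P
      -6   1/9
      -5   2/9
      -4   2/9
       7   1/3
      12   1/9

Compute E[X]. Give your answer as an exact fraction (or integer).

1

E[X] = (1/9)·(-6) + (2/9)·(-5) + (2/9)·(-4) + (1/3)·7 + (1/9)·12
     = 1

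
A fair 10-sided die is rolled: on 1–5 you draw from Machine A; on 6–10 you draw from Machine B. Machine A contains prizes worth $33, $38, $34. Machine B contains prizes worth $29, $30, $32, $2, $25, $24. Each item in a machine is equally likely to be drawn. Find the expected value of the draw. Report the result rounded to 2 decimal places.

$29.33

E[X | Machine A] = (33 + 38 + 34)/3 = 35
E[X | Machine B] = (29 + 30 + 32 + 2 + 25 + 24)/6 = 71/3
E[X] = (1/2)·35 + (1/2)·71/3 = 88/3 ≈ 29.33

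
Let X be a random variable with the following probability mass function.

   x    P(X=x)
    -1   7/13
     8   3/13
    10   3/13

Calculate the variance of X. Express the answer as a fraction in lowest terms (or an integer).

E[X] = (7/13)·(-1) + (3/13)·8 + (3/13)·10 = 47/13
E[X²] = (7/13)·1 + (3/13)·64 + (3/13)·100 = 499/13
Var(X) = 499/13 − (47/13)² = 4278/169

4278/169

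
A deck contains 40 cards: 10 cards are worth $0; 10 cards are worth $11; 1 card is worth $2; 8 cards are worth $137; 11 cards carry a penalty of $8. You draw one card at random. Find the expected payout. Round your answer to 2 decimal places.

$28.00

E[payout] = (10/40)·0 + (10/40)·11 + (1/40)·2 + (8/40)·137 + (11/40)·(-8) = 28
≈ $28.00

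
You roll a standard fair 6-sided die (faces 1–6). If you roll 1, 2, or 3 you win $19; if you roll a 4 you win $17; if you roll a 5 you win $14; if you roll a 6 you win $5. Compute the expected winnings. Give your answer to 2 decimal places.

$15.50

E[payout] = (1/6)·5 + (1/6)·14 + (1/6)·17 + (1/2)·19 = 31/2
≈ $15.50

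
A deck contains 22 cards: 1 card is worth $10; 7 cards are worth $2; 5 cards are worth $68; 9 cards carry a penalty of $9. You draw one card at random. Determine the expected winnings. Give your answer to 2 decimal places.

E[payout] = (1/22)·10 + (7/22)·2 + (5/22)·68 + (9/22)·(-9) = 283/22
≈ $12.86

$12.86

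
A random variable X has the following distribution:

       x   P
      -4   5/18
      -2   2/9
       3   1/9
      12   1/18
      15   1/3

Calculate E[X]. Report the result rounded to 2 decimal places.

4.44

E[X] = (5/18)·(-4) + (2/9)·(-2) + (1/9)·3 + (1/18)·12 + (1/3)·15
     = 40/9 ≈ 4.44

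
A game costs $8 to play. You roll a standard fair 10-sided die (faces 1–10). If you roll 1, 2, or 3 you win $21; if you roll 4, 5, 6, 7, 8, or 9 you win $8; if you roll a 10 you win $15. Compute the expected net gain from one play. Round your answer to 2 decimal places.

$4.60

E[payout] = (3/5)·8 + (1/10)·15 + (3/10)·21 = 63/5
Expected profit = 63/5 − 8 = 23/5 ≈ $4.60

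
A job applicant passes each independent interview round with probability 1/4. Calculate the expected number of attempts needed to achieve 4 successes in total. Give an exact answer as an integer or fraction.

16

By linearity (sum of 4 independent geometric waits), E[trials] = 4/p = 4/(1/4) = 16.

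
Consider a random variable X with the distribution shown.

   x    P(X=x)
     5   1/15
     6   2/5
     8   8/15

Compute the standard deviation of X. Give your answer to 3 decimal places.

E[X] = 7, E[X²] = 251/5
Var(X) = E[X²] − (E[X])² = 251/5 − 49 = 6/5
SD(X) = √(6/5) ≈ 1.095

1.095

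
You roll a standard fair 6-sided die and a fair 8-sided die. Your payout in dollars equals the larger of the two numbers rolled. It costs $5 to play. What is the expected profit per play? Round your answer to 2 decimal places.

Distribution of the larger of the two numbers rolled: 1 w.p. 1/48, 2 w.p. 1/16, 3 w.p. 5/48, 4 w.p. 7/48, 5 w.p. 3/16, 6 w.p. 11/48, …
E[payout] = (1/48)·1 + (1/16)·2 + (5/48)·3 + (7/48)·4 + (3/16)·5 + (11/48)·6 + (1/8)·7 + (1/8)·8 = 251/48
Expected profit = 251/48 − 5 = 11/48 ≈ $0.23

$0.23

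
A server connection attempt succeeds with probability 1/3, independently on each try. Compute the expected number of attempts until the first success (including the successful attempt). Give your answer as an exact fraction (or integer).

For a geometric distribution, E[trials] = 1/p = 1/(1/3) = 3.

3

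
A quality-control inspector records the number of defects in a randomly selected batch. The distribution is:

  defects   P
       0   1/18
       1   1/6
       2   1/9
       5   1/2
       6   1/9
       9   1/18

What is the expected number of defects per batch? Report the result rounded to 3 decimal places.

E[X] = (1/18)·0 + (1/6)·1 + (1/9)·2 + (1/2)·5 + (1/9)·6 + (1/18)·9
     = 73/18 ≈ 4.056

4.056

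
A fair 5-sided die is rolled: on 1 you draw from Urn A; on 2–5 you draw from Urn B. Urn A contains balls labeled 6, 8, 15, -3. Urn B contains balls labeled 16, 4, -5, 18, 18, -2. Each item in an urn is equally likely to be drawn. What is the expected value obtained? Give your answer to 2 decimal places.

E[X | Urn A] = (6 + 8 + 15 − 3)/4 = 13/2
E[X | Urn B] = (16 + 4 − 5 + 18 + 18 − 2)/6 = 49/6
E[X] = (1/5)·13/2 + (4/5)·49/6 = 47/6 ≈ 7.83

7.83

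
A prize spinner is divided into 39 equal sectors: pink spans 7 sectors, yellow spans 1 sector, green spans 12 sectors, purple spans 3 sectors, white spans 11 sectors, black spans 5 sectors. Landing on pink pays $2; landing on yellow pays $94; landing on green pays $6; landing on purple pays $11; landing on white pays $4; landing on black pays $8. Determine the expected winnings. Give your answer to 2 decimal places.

E[payout] = (7/39)·2 + (1/39)·94 + (12/39)·6 + (3/39)·11 + (11/39)·4 + (5/39)·8 = 99/13
≈ $7.62

$7.62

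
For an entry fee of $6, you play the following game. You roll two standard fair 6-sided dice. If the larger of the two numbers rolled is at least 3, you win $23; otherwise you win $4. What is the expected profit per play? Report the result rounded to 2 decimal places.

E[payout] = (1/9)·4 + (8/9)·23 = 188/9
Expected profit = 188/9 − 6 = 134/9 ≈ $14.89

$14.89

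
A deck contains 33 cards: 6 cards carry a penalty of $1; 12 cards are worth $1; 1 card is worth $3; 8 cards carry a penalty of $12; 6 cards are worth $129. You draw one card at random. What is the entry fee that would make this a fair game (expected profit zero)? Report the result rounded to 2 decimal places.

$20.82

E[payout] = (6/33)·(-1) + (12/33)·1 + (1/33)·3 + (8/33)·(-12) + (6/33)·129 = 229/11
Fair fee = E[payout] = 229/11 ≈ $20.82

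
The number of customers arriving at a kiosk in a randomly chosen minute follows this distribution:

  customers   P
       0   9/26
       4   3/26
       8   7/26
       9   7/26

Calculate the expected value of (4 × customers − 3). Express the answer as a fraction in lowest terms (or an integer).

223/13

E[4x-3] = (9/26)·(-3) + (3/26)·13 + (7/26)·29 + (7/26)·33
     = 223/13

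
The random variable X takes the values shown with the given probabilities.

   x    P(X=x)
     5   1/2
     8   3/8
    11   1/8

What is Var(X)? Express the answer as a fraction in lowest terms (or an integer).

E[X] = (1/2)·5 + (3/8)·8 + (1/8)·11 = 55/8
E[X²] = (1/2)·25 + (3/8)·64 + (1/8)·121 = 413/8
Var(X) = 413/8 − (55/8)² = 279/64

279/64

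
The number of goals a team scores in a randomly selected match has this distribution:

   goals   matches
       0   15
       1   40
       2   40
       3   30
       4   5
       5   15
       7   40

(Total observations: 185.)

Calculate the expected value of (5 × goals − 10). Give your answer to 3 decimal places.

Total = 185, so P(goals=0) = 15/185, etc.
E[5x-10] = (3/37)·(-10) + (8/37)·(-5) + (8/37)·0 + (6/37)·5 + (1/37)·10 + (3/37)·15 + (8/37)·25
     = 215/37 ≈ 5.811

5.811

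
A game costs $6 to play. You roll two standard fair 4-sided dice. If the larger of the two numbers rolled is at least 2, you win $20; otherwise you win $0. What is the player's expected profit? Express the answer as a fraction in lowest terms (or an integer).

E[payout] = (1/16)·0 + (15/16)·20 = 75/4
Expected profit = 75/4 − 6 = 51/4

51/4 dollars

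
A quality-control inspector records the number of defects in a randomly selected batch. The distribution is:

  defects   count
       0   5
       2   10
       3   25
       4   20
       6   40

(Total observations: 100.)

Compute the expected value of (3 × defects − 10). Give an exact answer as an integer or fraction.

Total = 100, so P(defects=0) = 5/100, etc.
E[3x-10] = (1/20)·(-10) + (1/10)·(-4) + (1/4)·(-1) + (1/5)·2 + (2/5)·8
     = 49/20

49/20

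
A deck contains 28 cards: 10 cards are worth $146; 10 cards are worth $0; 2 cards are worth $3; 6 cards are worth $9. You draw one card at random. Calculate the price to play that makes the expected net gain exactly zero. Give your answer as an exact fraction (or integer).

380/7 dollars

E[payout] = (10/28)·146 + (10/28)·0 + (2/28)·3 + (6/28)·9 = 380/7
Fair fee = E[payout] = 380/7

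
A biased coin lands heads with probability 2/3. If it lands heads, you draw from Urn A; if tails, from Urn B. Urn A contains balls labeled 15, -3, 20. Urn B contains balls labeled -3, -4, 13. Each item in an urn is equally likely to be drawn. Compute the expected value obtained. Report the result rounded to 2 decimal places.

7.78

E[X | Urn A] = (15 − 3 + 20)/3 = 32/3
E[X | Urn B] = (-3 − 4 + 13)/3 = 2
E[X] = (2/3)·32/3 + (1/3)·2 = 70/9 ≈ 7.78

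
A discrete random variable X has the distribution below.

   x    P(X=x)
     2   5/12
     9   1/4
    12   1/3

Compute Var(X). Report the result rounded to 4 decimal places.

E[X] = (5/12)·2 + (1/4)·9 + (1/3)·12 = 85/12
E[X²] = (5/12)·4 + (1/4)·81 + (1/3)·144 = 839/12
Var(X) = 839/12 − (85/12)² = 2843/144 ≈ 19.7431

19.7431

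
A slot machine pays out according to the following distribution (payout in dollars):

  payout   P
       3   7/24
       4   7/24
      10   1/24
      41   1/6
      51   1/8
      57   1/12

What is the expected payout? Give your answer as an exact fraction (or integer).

E[X] = (7/24)·3 + (7/24)·4 + (1/24)·10 + (1/6)·41 + (1/8)·51 + (1/12)·57
     = 245/12

245/12 dollars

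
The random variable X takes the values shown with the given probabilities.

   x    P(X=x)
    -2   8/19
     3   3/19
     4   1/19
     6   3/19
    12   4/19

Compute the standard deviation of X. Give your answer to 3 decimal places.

5.381

E[X] = 63/19, E[X²] = 759/19
Var(X) = E[X²] − (E[X])² = 759/19 − 3969/361 = 10452/361
SD(X) = √(10452/361) ≈ 5.381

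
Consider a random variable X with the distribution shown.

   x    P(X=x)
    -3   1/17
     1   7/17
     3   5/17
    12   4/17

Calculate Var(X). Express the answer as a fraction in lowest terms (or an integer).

6340/289

E[X] = (1/17)·(-3) + (7/17)·1 + (5/17)·3 + (4/17)·12 = 67/17
E[X²] = (1/17)·9 + (7/17)·1 + (5/17)·9 + (4/17)·144 = 637/17
Var(X) = 637/17 − (67/17)² = 6340/289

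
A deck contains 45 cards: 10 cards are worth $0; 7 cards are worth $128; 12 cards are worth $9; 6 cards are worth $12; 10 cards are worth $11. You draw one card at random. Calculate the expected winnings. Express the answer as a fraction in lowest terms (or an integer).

E[payout] = (10/45)·0 + (7/45)·128 + (12/45)·9 + (6/45)·12 + (10/45)·11 = 1186/45

1186/45 dollars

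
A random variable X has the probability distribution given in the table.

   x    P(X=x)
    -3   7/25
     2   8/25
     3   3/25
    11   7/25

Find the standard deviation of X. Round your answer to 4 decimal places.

E[X] = 81/25, E[X²] = 969/25
Var(X) = E[X²] − (E[X])² = 969/25 − 6561/625 = 17664/625
SD(X) = √(17664/625) ≈ 5.3162

5.3162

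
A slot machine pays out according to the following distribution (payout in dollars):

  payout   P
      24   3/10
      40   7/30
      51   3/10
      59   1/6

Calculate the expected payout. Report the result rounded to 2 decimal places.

E[X] = (3/10)·24 + (7/30)·40 + (3/10)·51 + (1/6)·59
     = 125/3 ≈ 41.67

$41.67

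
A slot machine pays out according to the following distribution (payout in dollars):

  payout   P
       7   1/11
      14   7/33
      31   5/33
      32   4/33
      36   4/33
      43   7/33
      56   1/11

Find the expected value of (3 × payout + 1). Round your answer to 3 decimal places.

E[3x+1] = (1/11)·22 + (7/33)·43 + (5/33)·94 + (4/33)·97 + (4/33)·109 + (7/33)·130 + (1/11)·169
     = 1026/11 ≈ 93.273

93.273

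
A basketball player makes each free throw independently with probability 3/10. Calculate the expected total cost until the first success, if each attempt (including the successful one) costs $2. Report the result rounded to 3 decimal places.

E[#attempts] = 1/p = 10/3; E[cost] = 2·10/3 = 20/3.
≈ 6.667

$6.667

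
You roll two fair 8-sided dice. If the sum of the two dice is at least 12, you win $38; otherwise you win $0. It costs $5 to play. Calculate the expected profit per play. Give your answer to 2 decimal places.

$3.91

E[payout] = (49/64)·0 + (15/64)·38 = 285/32
Expected profit = 285/32 − 5 = 125/32 ≈ $3.91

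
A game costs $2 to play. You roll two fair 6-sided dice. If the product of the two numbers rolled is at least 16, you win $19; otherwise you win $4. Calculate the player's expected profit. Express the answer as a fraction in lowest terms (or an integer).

79/12 dollars

E[payout] = (25/36)·4 + (11/36)·19 = 103/12
Expected profit = 103/12 − 2 = 79/12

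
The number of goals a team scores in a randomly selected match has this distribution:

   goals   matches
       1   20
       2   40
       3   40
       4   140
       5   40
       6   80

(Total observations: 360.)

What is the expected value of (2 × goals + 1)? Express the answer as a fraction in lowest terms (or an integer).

82/9

Total = 360, so P(goals=1) = 20/360, etc.
E[2x+1] = (1/18)·3 + (1/9)·5 + (1/9)·7 + (7/18)·9 + (1/9)·11 + (2/9)·13
     = 82/9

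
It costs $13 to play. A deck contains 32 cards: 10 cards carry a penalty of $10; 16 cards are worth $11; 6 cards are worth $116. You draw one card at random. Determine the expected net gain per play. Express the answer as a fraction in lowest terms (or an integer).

E[payout] = (10/32)·(-10) + (16/32)·11 + (6/32)·116 = 193/8
Expected profit = 193/8 − 13 = 89/8

89/8 dollars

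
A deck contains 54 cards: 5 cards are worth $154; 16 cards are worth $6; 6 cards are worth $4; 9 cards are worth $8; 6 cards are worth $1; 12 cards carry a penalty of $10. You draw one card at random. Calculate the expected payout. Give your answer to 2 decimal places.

$15.70

E[payout] = (5/54)·154 + (16/54)·6 + (6/54)·4 + (9/54)·8 + (6/54)·1 + (12/54)·(-10) = 424/27
≈ $15.70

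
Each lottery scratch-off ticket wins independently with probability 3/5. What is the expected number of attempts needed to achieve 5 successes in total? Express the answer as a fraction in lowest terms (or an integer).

By linearity (sum of 5 independent geometric waits), E[trials] = 5/p = 5/(3/5) = 25/3.

25/3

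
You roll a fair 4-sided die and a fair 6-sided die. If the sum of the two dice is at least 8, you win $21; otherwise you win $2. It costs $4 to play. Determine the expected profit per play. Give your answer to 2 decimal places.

$2.75

E[payout] = (3/4)·2 + (1/4)·21 = 27/4
Expected profit = 27/4 − 4 = 11/4 ≈ $2.75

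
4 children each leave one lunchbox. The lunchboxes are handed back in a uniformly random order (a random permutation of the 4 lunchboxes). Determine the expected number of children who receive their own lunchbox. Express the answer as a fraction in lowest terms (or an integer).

1

Let Xᵢ = 1 if person i gets their own lunchbox. For each i, P(Xᵢ=1) = 1/4.
By linearity of expectation, E[X₁+…+X_4] = 4·(1/4) = 1.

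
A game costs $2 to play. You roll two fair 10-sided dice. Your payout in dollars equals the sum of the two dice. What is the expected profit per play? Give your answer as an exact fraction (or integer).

$9

Distribution of the sum of the two dice: 2 w.p. 1/100, 3 w.p. 1/50, 4 w.p. 3/100, 5 w.p. 1/25, 6 w.p. 1/20, 7 w.p. 3/50, …
E[payout] = (1/100)·2 + (1/50)·3 + (3/100)·4 + (1/25)·5 + (1/20)·6 + (3/50)·7 + (7/100)·8 + (2/25)·9 + (9/100)·10 + (1/10)·11 + (9/100)·12 + (2/25)·13 + (7/100)·14 + (3/50)·15 + (1/20)·16 + (1/25)·17 + (3/100)·18 + (1/50)·19 + (1/100)·20 = 11
Expected profit = 11 − 2 = 9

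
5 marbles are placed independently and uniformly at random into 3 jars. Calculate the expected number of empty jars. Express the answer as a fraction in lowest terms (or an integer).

32/81

Let Xⱼ=1 if jar j is empty. P(Xⱼ=1) = ((3-1)/3)^5 = 32/243.
By linearity, E[#empty] = 3·32/243 = 32/81.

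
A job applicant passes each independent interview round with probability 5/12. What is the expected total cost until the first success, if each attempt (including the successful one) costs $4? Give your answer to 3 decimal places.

E[#attempts] = 1/p = 12/5; E[cost] = 4·12/5 = 48/5.
≈ 9.600

$9.600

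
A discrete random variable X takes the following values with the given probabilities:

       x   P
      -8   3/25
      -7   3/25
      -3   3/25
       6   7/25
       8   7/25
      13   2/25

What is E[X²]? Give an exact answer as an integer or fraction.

1404/25

E[X²] = (3/25)·64 + (3/25)·49 + (3/25)·9 + (7/25)·36 + (7/25)·64 + (2/25)·169
     = 1404/25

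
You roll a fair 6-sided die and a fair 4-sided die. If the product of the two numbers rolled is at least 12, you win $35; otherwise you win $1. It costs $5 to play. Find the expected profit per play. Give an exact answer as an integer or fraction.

E[payout] = (2/3)·1 + (1/3)·35 = 37/3
Expected profit = 37/3 − 5 = 22/3

22/3 dollars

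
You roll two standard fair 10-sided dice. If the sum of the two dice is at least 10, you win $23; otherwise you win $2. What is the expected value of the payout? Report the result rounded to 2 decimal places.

$15.44

E[payout] = (9/25)·2 + (16/25)·23 = 386/25
≈ $15.44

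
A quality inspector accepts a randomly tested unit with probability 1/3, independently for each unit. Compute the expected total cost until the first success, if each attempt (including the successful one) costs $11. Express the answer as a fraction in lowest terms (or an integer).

E[#attempts] = 1/p = 3; E[cost] = 11·3 = 33.

$33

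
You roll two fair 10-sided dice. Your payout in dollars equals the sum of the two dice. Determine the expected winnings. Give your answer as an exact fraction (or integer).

$11

Distribution of the sum of the two dice: 2 w.p. 1/100, 3 w.p. 1/50, 4 w.p. 3/100, 5 w.p. 1/25, 6 w.p. 1/20, 7 w.p. 3/50, …
E[payout] = (1/100)·2 + (1/50)·3 + (3/100)·4 + (1/25)·5 + (1/20)·6 + (3/50)·7 + (7/100)·8 + (2/25)·9 + (9/100)·10 + (1/10)·11 + (9/100)·12 + (2/25)·13 + (7/100)·14 + (3/50)·15 + (1/20)·16 + (1/25)·17 + (3/100)·18 + (1/50)·19 + (1/100)·20 = 11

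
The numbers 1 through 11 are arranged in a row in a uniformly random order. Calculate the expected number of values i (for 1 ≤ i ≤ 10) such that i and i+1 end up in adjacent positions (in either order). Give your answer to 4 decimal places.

1.8182

For each i ∈ {1,…,10}, let Xᵢ = 1 if i and i+1 are adjacent. P(Xᵢ=1) = 2·(11−1)!/11! = 2/11.
By linearity, E[ΣXᵢ] = (10)·(2/11) = 20/11.
≈ 1.8182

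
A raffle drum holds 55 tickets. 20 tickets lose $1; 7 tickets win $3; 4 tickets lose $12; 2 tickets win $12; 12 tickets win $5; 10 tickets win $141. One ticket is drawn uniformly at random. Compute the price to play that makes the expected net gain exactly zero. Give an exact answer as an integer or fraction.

1447/55 dollars

E[payout] = (20/55)·(-1) + (7/55)·3 + (4/55)·(-12) + (2/55)·12 + (12/55)·5 + (10/55)·141 = 1447/55
Fair fee = E[payout] = 1447/55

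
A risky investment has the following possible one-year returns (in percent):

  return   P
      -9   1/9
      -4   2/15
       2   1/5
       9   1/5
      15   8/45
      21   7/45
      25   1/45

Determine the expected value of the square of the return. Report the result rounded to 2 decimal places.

150.62

E[X²] = (1/9)·81 + (2/15)·16 + (1/5)·4 + (1/5)·81 + (8/45)·225 + (7/45)·441 + (1/45)·625
     = 6778/45 ≈ 150.62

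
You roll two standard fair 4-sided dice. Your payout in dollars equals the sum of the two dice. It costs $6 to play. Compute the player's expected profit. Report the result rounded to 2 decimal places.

Distribution of the sum of the two dice: 2 w.p. 1/16, 3 w.p. 1/8, 4 w.p. 3/16, 5 w.p. 1/4, 6 w.p. 3/16, 7 w.p. 1/8, …
E[payout] = (1/16)·2 + (1/8)·3 + (3/16)·4 + (1/4)·5 + (3/16)·6 + (1/8)·7 + (1/16)·8 = 5
Expected profit = 5 − 6 = -1 ≈ -$1.00

-$1.00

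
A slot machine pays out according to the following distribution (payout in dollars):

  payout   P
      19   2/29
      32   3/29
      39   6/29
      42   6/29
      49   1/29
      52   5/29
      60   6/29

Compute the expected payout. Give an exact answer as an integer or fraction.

1289/29 dollars

E[X] = (2/29)·19 + (3/29)·32 + (6/29)·39 + (6/29)·42 + (1/29)·49 + (5/29)·52 + (6/29)·60
     = 1289/29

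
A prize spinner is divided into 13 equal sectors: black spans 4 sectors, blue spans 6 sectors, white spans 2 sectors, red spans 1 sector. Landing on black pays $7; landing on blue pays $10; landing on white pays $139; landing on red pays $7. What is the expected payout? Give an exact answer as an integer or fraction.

E[payout] = (4/13)·7 + (6/13)·10 + (2/13)·139 + (1/13)·7 = 373/13

373/13 dollars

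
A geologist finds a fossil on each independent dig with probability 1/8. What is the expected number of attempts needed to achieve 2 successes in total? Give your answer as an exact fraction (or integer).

16

By linearity (sum of 2 independent geometric waits), E[trials] = 2/p = 2/(1/8) = 16.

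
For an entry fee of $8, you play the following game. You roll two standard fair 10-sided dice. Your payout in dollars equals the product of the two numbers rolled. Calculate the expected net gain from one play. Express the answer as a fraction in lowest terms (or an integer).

89/4 dollars

Distribution of the product of the two numbers rolled: 1 w.p. 1/100, 2 w.p. 1/50, 3 w.p. 1/50, 4 w.p. 3/100, 5 w.p. 1/50, 6 w.p. 1/25, …
E[payout] = (1/100)·1 + (1/50)·2 + (1/50)·3 + (3/100)·4 + (1/50)·5 + (1/25)·6 + (1/50)·7 + (1/25)·8 + (3/100)·9 + (1/25)·10 + (1/25)·12 + (1/50)·14 + (1/50)·15 + (3/100)·16 + (1/25)·18 + (1/25)·20 + (1/50)·21 + (1/25)·24 + (1/100)·25 + (1/50)·27 + (1/50)·28 + (1/25)·30 + (1/50)·32 + (1/50)·35 + (3/100)·36 + (1/25)·40 + (1/50)·42 + (1/50)·45 + (1/50)·48 + (1/100)·49 + (1/50)·50 + (1/50)·54 + (1/50)·56 + (1/50)·60 + (1/50)·63 + (1/100)·64 + (1/50)·70 + (1/50)·72 + (1/50)·80 + (1/100)·81 + (1/50)·90 + (1/100)·100 = 121/4
Expected profit = 121/4 − 8 = 89/4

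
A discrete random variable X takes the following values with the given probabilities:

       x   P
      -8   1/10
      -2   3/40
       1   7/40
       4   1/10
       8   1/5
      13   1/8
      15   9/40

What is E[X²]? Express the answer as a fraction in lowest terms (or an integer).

3721/40

E[X²] = (1/10)·64 + (3/40)·4 + (7/40)·1 + (1/10)·16 + (1/5)·64 + (1/8)·169 + (9/40)·225
     = 3721/40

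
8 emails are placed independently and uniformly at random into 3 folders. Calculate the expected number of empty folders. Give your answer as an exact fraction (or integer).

Let Xⱼ=1 if folder j is empty. P(Xⱼ=1) = ((3-1)/3)^8 = 256/6561.
By linearity, E[#empty] = 3·256/6561 = 256/2187.

256/2187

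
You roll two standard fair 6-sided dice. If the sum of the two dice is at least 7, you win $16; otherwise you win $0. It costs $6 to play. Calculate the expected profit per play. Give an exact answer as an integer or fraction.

10/3 dollars

E[payout] = (5/12)·0 + (7/12)·16 = 28/3
Expected profit = 28/3 − 6 = 10/3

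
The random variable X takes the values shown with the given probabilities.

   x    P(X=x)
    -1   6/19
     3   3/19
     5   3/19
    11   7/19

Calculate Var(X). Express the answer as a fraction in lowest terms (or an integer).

E[X] = (6/19)·(-1) + (3/19)·3 + (3/19)·5 + (7/19)·11 = 5
E[X²] = (6/19)·1 + (3/19)·9 + (3/19)·25 + (7/19)·121 = 955/19
Var(X) = 955/19 − (5)² = 480/19

480/19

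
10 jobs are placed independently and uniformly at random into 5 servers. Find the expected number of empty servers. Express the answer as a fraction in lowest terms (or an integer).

Let Xⱼ=1 if server j is empty. P(Xⱼ=1) = ((5-1)/5)^10 = 1048576/9765625.
By linearity, E[#empty] = 5·1048576/9765625 = 1048576/1953125.

1048576/1953125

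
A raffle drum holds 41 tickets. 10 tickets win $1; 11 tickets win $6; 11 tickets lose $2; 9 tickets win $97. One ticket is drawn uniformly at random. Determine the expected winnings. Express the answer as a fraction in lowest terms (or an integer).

927/41 dollars

E[payout] = (10/41)·1 + (11/41)·6 + (11/41)·(-2) + (9/41)·97 = 927/41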